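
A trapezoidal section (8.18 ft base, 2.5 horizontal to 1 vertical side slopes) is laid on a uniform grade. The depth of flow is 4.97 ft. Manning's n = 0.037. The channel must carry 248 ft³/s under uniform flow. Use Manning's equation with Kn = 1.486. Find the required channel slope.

With bottom width b = 8.18 ft and side slope z = 2.5: A = (b + zy)y = (8.18 + 2.5×4.97)×4.97 = 102.4 ft²; P = b + 2y√(1+z²) = 8.18 + 2×4.97×2.693 = 34.94 ft.
Hydraulic radius R = A/P = 102.4/34.94 = 2.931 ft.
From Manning's equation, S = [nQ / (1.486 A R^(2/3))]² = [0.037 × 248 / (1.486 × 102.4 × 2.931^(2/3))]² = 0.000867.

S = 0.000867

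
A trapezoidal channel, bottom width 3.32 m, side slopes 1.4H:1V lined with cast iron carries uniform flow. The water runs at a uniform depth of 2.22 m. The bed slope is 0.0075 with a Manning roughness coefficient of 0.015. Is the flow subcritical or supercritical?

supercritical

With bottom width b = 3.32 m and side slope z = 1.4: A = (b + zy)y = (3.32 + 1.4×2.22)×2.22 = 14.27 m²; P = b + 2y√(1+z²) = 3.32 + 2×2.22×1.72 = 10.96 m.
Hydraulic radius R = A/P = 14.27/10.96 = 1.302 m.
V = (1/n) R^(2/3) √S = (1/0.015) × 1.302^(2/3) × √0.0075 = 6.885 m/s. Hydraulic depth D_h = A/T = 14.27/9.536 = 1.496 m.
Froude number Fr = V/√(g·D_h) = 6.885/√(9.81×1.496) = 1.8, which is greater than 1, so the flow is supercritical.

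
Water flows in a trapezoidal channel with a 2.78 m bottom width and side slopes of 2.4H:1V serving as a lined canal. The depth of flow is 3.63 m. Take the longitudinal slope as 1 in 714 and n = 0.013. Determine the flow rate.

Q = 186 m³/s

With bottom width b = 2.78 m and side slope z = 2.4: A = (b + zy)y = (2.78 + 2.4×3.63)×3.63 = 41.72 m²; P = b + 2y√(1+z²) = 2.78 + 2×3.63×2.6 = 21.66 m.
Hydraulic radius R = A/P = 41.72/21.66 = 1.926 m.
Manning's equation: Q = (1/n) A R^(2/3) S^(1/2) = (1/0.013) × 41.72 × 1.926^(2/3) × 0.001401^(1/2) = 186 m³/s.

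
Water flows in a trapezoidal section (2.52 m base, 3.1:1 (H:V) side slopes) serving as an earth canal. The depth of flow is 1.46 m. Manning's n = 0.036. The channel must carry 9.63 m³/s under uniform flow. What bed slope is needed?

With bottom width b = 2.52 m and side slope z = 3.1: A = (b + zy)y = (2.52 + 3.1×1.46)×1.46 = 10.29 m²; P = b + 2y√(1+z²) = 2.52 + 2×1.46×3.257 = 12.03 m.
Hydraulic radius R = A/P = 10.29/12.03 = 0.855 m.
From Manning's equation, S = [nQ / (1 A R^(2/3))]² = [0.036 × 9.63 / (1 × 10.29 × 0.855^(2/3))]² = 0.0014.

S = 0.0014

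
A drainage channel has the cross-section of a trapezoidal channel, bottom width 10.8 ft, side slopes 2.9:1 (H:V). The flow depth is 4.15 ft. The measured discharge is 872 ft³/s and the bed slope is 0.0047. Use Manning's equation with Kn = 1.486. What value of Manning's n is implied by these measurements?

With bottom width b = 10.8 ft and side slope z = 2.9: A = (b + zy)y = (10.8 + 2.9×4.15)×4.15 = 94.77 ft²; P = b + 2y√(1+z²) = 10.8 + 2×4.15×3.068 = 36.26 ft.
Hydraulic radius R = A/P = 94.77/36.26 = 2.613 ft.
Rearranging Manning's equation: n = (1.486/Q) A R^(2/3) S^(1/2) = (1.486/872) × 94.77 × 2.613^(2/3) × √0.0047 = 0.021.

n = 0.021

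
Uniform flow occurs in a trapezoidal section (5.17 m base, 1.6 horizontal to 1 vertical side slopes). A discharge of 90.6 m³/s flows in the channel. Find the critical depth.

y_c = 2.44 m

At critical depth, Q² T / (g A³) = 1, i.e. A³/T = Q²/g = 90.6²/9.81 = 836.7.
At y = 3.07 m: A³/T = 1978 — over.
At y = 1.96 m: A³/T = 377.1 — short.
At y = 2.44 m: A³/T = 836.3 — ≈ 836.7.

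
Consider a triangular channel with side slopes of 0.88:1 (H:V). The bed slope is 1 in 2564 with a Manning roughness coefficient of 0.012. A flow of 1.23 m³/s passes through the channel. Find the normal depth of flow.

Manning's equation rearranged: A R^(2/3) = nQ / (1·√S) = 0.012 × 1.23 / (√0.00039) = 0.7474.
Try y = 0.969 m: A R^(2/3) = 0.3866 — low.
Try y = 1.52 m: A R^(2/3) = 1.284 — high.
Try y = 1.24 m: A R^(2/3) = 0.7463 — ≈ 0.7474.

y_n = 1.24 m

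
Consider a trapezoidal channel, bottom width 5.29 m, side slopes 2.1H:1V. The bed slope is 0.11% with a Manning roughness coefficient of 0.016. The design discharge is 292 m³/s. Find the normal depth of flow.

y_n = 4.78 m

Manning's equation rearranged: A R^(2/3) = nQ / (1·√S) = 0.016 × 292 / (√0.0011) = 140.9.
At y = 3.65 m: A R^(2/3) = 78.12 — low.
At y = 5.31 m: A R^(2/3) = 178 — high.
At y = 4.78 m: A R^(2/3) = 140.7 — ≈ 140.9.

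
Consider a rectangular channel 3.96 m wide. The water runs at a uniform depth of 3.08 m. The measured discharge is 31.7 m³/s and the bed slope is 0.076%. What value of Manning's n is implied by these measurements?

n = 0.012

Flow area A = b·y = 3.96 × 3.08 = 12.2 m². Wetted perimeter P = b + 2y = 3.96 + 2×3.08 = 10.12 m.
Hydraulic radius R = A/P = 12.2/10.12 = 1.205 m.
Rearranging Manning's equation: n = (1/Q) A R^(2/3) S^(1/2) = (1/31.7) × 12.2 × 1.205^(2/3) × √0.00076 = 0.012.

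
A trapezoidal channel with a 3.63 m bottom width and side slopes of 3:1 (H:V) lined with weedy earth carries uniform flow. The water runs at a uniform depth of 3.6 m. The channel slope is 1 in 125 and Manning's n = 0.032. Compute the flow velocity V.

V = 4.39 m/s

With bottom width b = 3.63 m and side slope z = 3: A = (b + zy)y = (3.63 + 3×3.6)×3.6 = 51.95 m²; P = b + 2y√(1+z²) = 3.63 + 2×3.6×3.162 = 26.4 m.
Hydraulic radius R = A/P = 51.95/26.4 = 1.968 m.
From Manning's equation, V = (1/n) R^(2/3) S^(1/2) = (1/0.032) × 1.968^(2/3) × 0.008^(1/2) = 4.39 m/s.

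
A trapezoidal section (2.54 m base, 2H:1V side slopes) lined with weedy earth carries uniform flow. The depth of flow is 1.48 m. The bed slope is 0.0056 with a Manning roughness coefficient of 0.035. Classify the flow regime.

With bottom width b = 2.54 m and side slope z = 2: A = (b + zy)y = (2.54 + 2×1.48)×1.48 = 8.14 m²; P = b + 2y√(1+z²) = 2.54 + 2×1.48×2.236 = 9.159 m.
Hydraulic radius R = A/P = 8.14/9.159 = 0.8888 m.
V = (1/n) R^(2/3) √S = (1/0.035) × 0.8888^(2/3) × √0.0056 = 1.976 m/s. Hydraulic depth D_h = A/T = 8.14/8.46 = 0.9622 m.
Froude number Fr = V/√(g·D_h) = 1.976/√(9.81×0.9622) = 0.643, which is less than 1, so the flow is subcritical.

subcritical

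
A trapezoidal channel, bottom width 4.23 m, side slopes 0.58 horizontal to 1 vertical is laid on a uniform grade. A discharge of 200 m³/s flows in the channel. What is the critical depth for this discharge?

At critical depth, Q² T / (g A³) = 1, i.e. A³/T = Q²/g = 200²/9.81 = 4077.
Try y = 4.37 m: A³/T = 2778 — short.
Try y = 5.99 m: A³/T = 8792 — over.
Try y = 4.86 m: A³/T = 4074 — close enough.

y_c = 4.86 m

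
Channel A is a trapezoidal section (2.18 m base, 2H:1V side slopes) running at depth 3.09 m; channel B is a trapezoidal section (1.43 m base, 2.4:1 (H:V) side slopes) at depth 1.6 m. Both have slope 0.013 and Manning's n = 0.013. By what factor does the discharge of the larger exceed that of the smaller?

Channel A: With bottom width b = 2.18 m and side slope z = 2: A = (b + zy)y = (2.18 + 2×3.09)×3.09 = 25.83 m²; P = b + 2y√(1+z²) = 2.18 + 2×3.09×2.236 = 16 m. Hydraulic radius R = A/P = 25.83/16 = 1.615 m. Q_A = (1/0.013)·25.83·1.615^(2/3)·√0.013 = 311.8 m³/s.
Channel B: With bottom width b = 1.43 m and side slope z = 2.4: A = (b + zy)y = (1.43 + 2.4×1.6)×1.6 = 8.432 m²; P = b + 2y√(1+z²) = 1.43 + 2×1.6×2.6 = 9.75 m. Hydraulic radius R = A/P = 8.432/9.75 = 0.8648 m. Q_B = (1/0.013)·8.432·0.8648^(2/3)·√0.013 = 67.13 m³/s.
The larger discharge is 311.8 m³/s and the smaller is 67.13 m³/s; the ratio is 4.65.

4.65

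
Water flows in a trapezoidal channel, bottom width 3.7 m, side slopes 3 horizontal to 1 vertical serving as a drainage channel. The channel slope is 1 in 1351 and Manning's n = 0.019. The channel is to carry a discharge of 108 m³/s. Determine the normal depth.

y_n = 3.47 m

Manning's equation rearranged: A R^(2/3) = nQ / (1·√S) = 0.019 × 108 / (√0.0007402) = 75.42.
Trying y = 2.67 m: A R^(2/3) = 41.31 — low.
Trying y = 4.08 m: A R^(2/3) = 110.2 — high.
Trying y = 3.47 m: A R^(2/3) = 75.35 — matches.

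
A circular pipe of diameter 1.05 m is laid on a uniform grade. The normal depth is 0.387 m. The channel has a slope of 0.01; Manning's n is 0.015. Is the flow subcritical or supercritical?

For a circular section of diameter D = 1.05 m at depth y = 0.387 m, the central angle is θ = 2 arccos(1 − 2y/D) = 2.61 rad. Then A = (D²/8)(θ − sin θ) = 0.2897 m² and P = Dθ/2 = 1.37 m.
Hydraulic radius R = A/P = 0.2897/1.37 = 0.2115 m.
V = (1/n) R^(2/3) √S = (1/0.015) × 0.2115^(2/3) × √0.01 = 2.366 m/s. Hydraulic depth D_h = A/T = 0.2897/1.013 = 0.286 m.
Froude number Fr = V/√(g·D_h) = 2.366/√(9.81×0.286) = 1.41, which is greater than 1, so the flow is supercritical.

supercritical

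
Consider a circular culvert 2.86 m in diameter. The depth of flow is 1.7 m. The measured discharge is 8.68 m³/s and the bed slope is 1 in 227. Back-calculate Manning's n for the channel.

For a circular section of diameter D = 2.86 m at depth y = 1.7 m, the central angle is θ = 2 arccos(1 − 2y/D) = 3.521 rad. Then A = (D²/8)(θ − sin θ) = 3.98 m² and P = Dθ/2 = 5.036 m.
Hydraulic radius R = A/P = 3.98/5.036 = 0.7903 m.
Rearranging Manning's equation: n = (1/Q) A R^(2/3) S^(1/2) = (1/8.68) × 3.98 × 0.7903^(2/3) × √0.004405 = 0.026.

n = 0.026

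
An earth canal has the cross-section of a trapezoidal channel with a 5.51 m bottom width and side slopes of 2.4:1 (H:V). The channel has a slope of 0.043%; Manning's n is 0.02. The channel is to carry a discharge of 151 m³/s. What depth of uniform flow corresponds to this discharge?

y_n = 4.63 m

Manning's equation rearranged: A R^(2/3) = nQ / (1·√S) = 0.02 × 151 / (√0.00043) = 145.6.
Trying y = 3.62 m: A R^(2/3) = 84.61 — short.
Trying y = 5.67 m: A R^(2/3) = 230.3 — over.
Trying y = 4.63 m: A R^(2/3) = 145.6 — close enough.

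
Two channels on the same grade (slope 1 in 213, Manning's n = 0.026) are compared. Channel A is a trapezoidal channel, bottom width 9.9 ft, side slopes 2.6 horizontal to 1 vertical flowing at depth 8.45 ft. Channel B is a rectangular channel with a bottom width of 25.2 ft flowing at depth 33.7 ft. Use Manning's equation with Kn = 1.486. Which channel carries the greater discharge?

channel B

Channel A: With bottom width b = 9.9 ft and side slope z = 2.6: A = (b + zy)y = (9.9 + 2.6×8.45)×8.45 = 269.3 ft²; P = b + 2y√(1+z²) = 9.9 + 2×8.45×2.786 = 56.98 ft. Hydraulic radius R = A/P = 269.3/56.98 = 4.726 ft. Q_A = (1.486/0.026)·269.3·4.726^(2/3)·√0.004695 = 2970 ft³/s.
Channel B: Flow area A = b·y = 25.2 × 33.7 = 849.2 ft². Wetted perimeter P = b + 2y = 25.2 + 2×33.7 = 92.6 ft. Hydraulic radius R = A/P = 849.2/92.6 = 9.171 ft. Q_B = (1.486/0.026)·849.2·9.171^(2/3)·√0.004695 = 14570 ft³/s.
Q_A = 2970 ft³/s vs Q_B = 14570 ft³/s, so channel B carries more.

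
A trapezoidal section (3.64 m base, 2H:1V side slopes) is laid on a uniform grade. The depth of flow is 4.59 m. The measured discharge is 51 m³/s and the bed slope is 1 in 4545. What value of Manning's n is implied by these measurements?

With bottom width b = 3.64 m and side slope z = 2: A = (b + zy)y = (3.64 + 2×4.59)×4.59 = 58.84 m²; P = b + 2y√(1+z²) = 3.64 + 2×4.59×2.236 = 24.17 m.
Hydraulic radius R = A/P = 58.84/24.17 = 2.435 m.
Rearranging Manning's equation: n = (1/Q) A R^(2/3) S^(1/2) = (1/51) × 58.84 × 2.435^(2/3) × √0.00022 = 0.031.

n = 0.031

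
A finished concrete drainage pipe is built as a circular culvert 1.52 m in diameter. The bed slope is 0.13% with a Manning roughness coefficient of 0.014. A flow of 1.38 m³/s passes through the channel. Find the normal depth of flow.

Manning's equation rearranged: A R^(2/3) = nQ / (1·√S) = 0.014 × 1.38 / (√0.0013) = 0.5358.
Try y = 0.609 m: A R^(2/3) = 0.3218 — too small.
Try y = 0.816 m: A R^(2/3) = 0.536 — ≈ 0.5358.

y_n = 0.816 m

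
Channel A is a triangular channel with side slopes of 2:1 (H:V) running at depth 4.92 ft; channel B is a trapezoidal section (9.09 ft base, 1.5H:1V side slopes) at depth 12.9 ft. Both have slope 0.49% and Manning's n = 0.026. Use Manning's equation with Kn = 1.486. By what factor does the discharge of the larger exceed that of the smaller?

15.8

Channel A: For a triangular section with side slope z = 2: A = zy² = 2×4.92² = 48.41 ft²; P = 2y√(1+z²) = 2×4.92×2.236 = 22 ft. Hydraulic radius R = A/P = 48.41/22 = 2.2 ft. Q_A = (1.486/0.026)·48.41·2.2^(2/3)·√0.0049 = 327.7 ft³/s.
Channel B: With bottom width b = 9.09 ft and side slope z = 1.5: A = (b + zy)y = (9.09 + 1.5×12.9)×12.9 = 366.9 ft²; P = b + 2y√(1+z²) = 9.09 + 2×12.9×1.803 = 55.6 ft. Hydraulic radius R = A/P = 366.9/55.6 = 6.598 ft. Q_B = (1.486/0.026)·366.9·6.598^(2/3)·√0.0049 = 5164 ft³/s.
The larger discharge is 5164 ft³/s and the smaller is 327.7 ft³/s; the ratio is 15.8.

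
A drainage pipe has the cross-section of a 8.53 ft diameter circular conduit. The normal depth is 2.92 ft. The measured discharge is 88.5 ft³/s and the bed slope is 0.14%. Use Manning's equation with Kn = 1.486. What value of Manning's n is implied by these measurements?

n = 0.015

For a circular section of diameter D = 8.53 ft at depth y = 2.92 ft, the central angle is θ = 2 arccos(1 − 2y/D) = 2.5 rad. Then A = (D²/8)(θ − sin θ) = 17.29 ft² and P = Dθ/2 = 10.66 ft.
Hydraulic radius R = A/P = 17.29/10.66 = 1.622 ft.
Rearranging Manning's equation: n = (1.486/Q) A R^(2/3) S^(1/2) = (1.486/88.5) × 17.29 × 1.622^(2/3) × √0.0014 = 0.015.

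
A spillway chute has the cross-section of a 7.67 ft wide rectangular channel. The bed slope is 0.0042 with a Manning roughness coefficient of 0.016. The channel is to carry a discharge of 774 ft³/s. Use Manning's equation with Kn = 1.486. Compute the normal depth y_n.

Manning's equation rearranged: A R^(2/3) = nQ / (1.486·√S) = 0.016 × 774 / (1.486 × √0.0042) = 128.6.
Try y = 10.7 ft: A R^(2/3) = 163.9 — over.
Try y = 8.72 ft: A R^(2/3) = 128.5 — matches.

y_n = 8.72 ft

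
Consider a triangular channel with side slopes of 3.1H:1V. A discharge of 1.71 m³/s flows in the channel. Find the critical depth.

At critical depth, Q² T / (g A³) = 1, i.e. A³/T = Q²/g = 1.71²/9.81 = 0.2981.
At y = 0.475 m: A³/T = 0.1162 — low.
At y = 0.713 m: A³/T = 0.8854 — high.
At y = 0.573 m: A³/T = 0.2968 — close enough.

y_c = 0.573 m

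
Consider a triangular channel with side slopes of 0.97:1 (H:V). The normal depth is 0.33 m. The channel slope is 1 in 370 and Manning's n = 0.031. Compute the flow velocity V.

V = 0.396 m/s

For a triangular section with side slope z = 0.97: A = zy² = 0.97×0.33² = 0.1056 m²; P = 2y√(1+z²) = 2×0.33×1.393 = 0.9195 m.
Hydraulic radius R = A/P = 0.1056/0.9195 = 0.1149 m.
From Manning's equation, V = (1/n) R^(2/3) S^(1/2) = (1/0.031) × 0.1149^(2/3) × 0.002703^(1/2) = 0.396 m/s.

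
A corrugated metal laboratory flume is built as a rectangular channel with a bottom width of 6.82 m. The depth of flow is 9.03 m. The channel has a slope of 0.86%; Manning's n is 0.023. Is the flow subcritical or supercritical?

Flow area A = b·y = 6.82 × 9.03 = 61.58 m². Wetted perimeter P = b + 2y = 6.82 + 2×9.03 = 24.88 m.
Hydraulic radius R = A/P = 61.58/24.88 = 2.475 m.
V = (1/n) R^(2/3) √S = (1/0.023) × 2.475^(2/3) × √0.0086 = 7.378 m/s. Hydraulic depth D_h = A/T = 61.58/6.82 = 9.03 m.
Froude number Fr = V/√(g·D_h) = 7.378/√(9.81×9.03) = 0.784, which is less than 1, so the flow is subcritical.

subcritical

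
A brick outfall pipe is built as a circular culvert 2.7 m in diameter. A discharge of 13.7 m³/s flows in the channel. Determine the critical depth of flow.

y_c = 1.66 m

At critical depth, Q² T / (g A³) = 1, i.e. A³/T = Q²/g = 13.7²/9.81 = 19.13.
At y = 2.03 m: A³/T = 42.22 — over.
At y = 1.66 m: A³/T = 19.16 — matches.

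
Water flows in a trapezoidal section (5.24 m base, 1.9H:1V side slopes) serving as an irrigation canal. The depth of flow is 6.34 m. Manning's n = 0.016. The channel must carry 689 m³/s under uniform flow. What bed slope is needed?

S = 0.002

With bottom width b = 5.24 m and side slope z = 1.9: A = (b + zy)y = (5.24 + 1.9×6.34)×6.34 = 109.6 m²; P = b + 2y√(1+z²) = 5.24 + 2×6.34×2.147 = 32.47 m.
Hydraulic radius R = A/P = 109.6/32.47 = 3.376 m.
From Manning's equation, S = [nQ / (1 A R^(2/3))]² = [0.016 × 689 / (1 × 109.6 × 3.376^(2/3))]² = 0.002.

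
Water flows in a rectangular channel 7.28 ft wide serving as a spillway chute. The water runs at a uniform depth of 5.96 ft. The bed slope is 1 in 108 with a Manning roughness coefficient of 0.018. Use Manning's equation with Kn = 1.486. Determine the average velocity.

Flow area A = b·y = 7.28 × 5.96 = 43.39 ft². Wetted perimeter P = b + 2y = 7.28 + 2×5.96 = 19.2 ft.
Hydraulic radius R = A/P = 43.39/19.2 = 2.26 ft.
From Manning's equation, V = (1.486/n) R^(2/3) S^(1/2) = (1.486/0.018) × 2.26^(2/3) × 0.009259^(1/2) = 13.7 ft/s.

V = 13.7 ft/s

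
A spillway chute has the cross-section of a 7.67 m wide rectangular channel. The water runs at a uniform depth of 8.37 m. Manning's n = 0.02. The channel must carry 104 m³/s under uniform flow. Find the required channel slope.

S = 0.000289

Flow area A = b·y = 7.67 × 8.37 = 64.2 m². Wetted perimeter P = b + 2y = 7.67 + 2×8.37 = 24.41 m.
Hydraulic radius R = A/P = 64.2/24.41 = 2.63 m.
From Manning's equation, S = [nQ / (1 A R^(2/3))]² = [0.02 × 104 / (1 × 64.2 × 2.63^(2/3))]² = 0.000289.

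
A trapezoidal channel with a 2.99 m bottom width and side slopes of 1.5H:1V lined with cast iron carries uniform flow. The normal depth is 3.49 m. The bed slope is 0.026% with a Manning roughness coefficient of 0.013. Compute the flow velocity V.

V = 1.86 m/s

With bottom width b = 2.99 m and side slope z = 1.5: A = (b + zy)y = (2.99 + 1.5×3.49)×3.49 = 28.71 m²; P = b + 2y√(1+z²) = 2.99 + 2×3.49×1.803 = 15.57 m.
Hydraulic radius R = A/P = 28.71/15.57 = 1.843 m.
From Manning's equation, V = (1/n) R^(2/3) S^(1/2) = (1/0.013) × 1.843^(2/3) × 0.00026^(1/2) = 1.86 m/s.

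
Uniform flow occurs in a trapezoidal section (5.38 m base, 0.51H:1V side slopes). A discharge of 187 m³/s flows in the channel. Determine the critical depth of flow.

y_c = 4.31 m

At critical depth, Q² T / (g A³) = 1, i.e. A³/T = Q²/g = 187²/9.81 = 3565.
Trying y = 3.55 m: A³/T = 1848 — short.
Trying y = 4.81 m: A³/T = 5200 — over.
Trying y = 4.31 m: A³/T = 3564 — close enough.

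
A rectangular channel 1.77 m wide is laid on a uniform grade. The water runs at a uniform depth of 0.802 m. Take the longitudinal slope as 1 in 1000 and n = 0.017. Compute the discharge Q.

Flow area A = b·y = 1.77 × 0.802 = 1.42 m². Wetted perimeter P = b + 2y = 1.77 + 2×0.802 = 3.374 m.
Hydraulic radius R = A/P = 1.42/3.374 = 0.4207 m.
Manning's equation: Q = (1/n) A R^(2/3) S^(1/2) = (1/0.017) × 1.42 × 0.4207^(2/3) × 0.001^(1/2) = 1.48 m³/s.

Q = 1.48 m³/s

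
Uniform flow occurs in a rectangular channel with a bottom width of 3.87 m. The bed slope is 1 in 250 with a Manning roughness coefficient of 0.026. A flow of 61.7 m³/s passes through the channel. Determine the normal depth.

Manning's equation rearranged: A R^(2/3) = nQ / (1·√S) = 0.026 × 61.7 / (√0.004) = 25.36.
At y = 6.66 m: A R^(2/3) = 33.76 — over.
At y = 4.22 m: A R^(2/3) = 19.72 — short.
At y = 5.21 m: A R^(2/3) = 25.36 — matches.

y_n = 5.21 m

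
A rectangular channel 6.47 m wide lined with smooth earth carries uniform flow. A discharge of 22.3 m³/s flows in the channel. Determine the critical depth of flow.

y_c = 1.07 m

For a rectangular channel, critical depth y_c = (q²/g)^(1/3) where q = Q/b = 22.3/6.47 = 3.447 m²/s.
So y_c = (3.447²/9.81)^(1/3) = 1.07 m.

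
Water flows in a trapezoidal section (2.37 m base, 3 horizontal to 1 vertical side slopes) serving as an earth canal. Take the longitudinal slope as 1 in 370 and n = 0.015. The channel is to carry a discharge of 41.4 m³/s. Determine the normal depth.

y_n = 1.67 m

Manning's equation rearranged: A R^(2/3) = nQ / (1·√S) = 0.015 × 41.4 / (√0.002703) = 11.95.
Trying y = 1.16 m: A R^(2/3) = 5.345 — short.
Trying y = 1.96 m: A R^(2/3) = 17.18 — over.
Trying y = 1.67 m: A R^(2/3) = 11.94 — ≈ 11.95.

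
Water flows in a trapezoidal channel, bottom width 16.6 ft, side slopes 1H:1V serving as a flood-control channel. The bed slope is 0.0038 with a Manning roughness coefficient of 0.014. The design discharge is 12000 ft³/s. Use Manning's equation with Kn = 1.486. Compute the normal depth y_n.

Manning's equation rearranged: A R^(2/3) = nQ / (1.486·√S) = 0.014 × 12000 / (1.486 × √0.0038) = 1834.
Try y = 11.7 ft: A R^(2/3) = 1172 — low.
Try y = 16.3 ft: A R^(2/3) = 2243 — high.
Try y = 14.7 ft: A R^(2/3) = 1826 — close enough.

y_n = 14.7 ft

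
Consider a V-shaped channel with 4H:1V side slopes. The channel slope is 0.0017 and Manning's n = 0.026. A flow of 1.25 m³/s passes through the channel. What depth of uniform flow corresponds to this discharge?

Manning's equation rearranged: A R^(2/3) = nQ / (1·√S) = 0.026 × 1.25 / (√0.0017) = 0.7882.
At y = 0.507 m: A R^(2/3) = 0.4036 — short.
At y = 0.652 m: A R^(2/3) = 0.7893 — close enough.

y_n = 0.652 m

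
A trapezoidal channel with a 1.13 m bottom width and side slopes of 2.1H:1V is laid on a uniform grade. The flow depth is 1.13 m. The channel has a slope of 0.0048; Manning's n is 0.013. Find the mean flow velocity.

V = 3.87 m/s

With bottom width b = 1.13 m and side slope z = 2.1: A = (b + zy)y = (1.13 + 2.1×1.13)×1.13 = 3.958 m²; P = b + 2y√(1+z²) = 1.13 + 2×1.13×2.326 = 6.387 m.
Hydraulic radius R = A/P = 3.958/6.387 = 0.6198 m.
From Manning's equation, V = (1/n) R^(2/3) S^(1/2) = (1/0.013) × 0.6198^(2/3) × 0.0048^(1/2) = 3.87 m/s.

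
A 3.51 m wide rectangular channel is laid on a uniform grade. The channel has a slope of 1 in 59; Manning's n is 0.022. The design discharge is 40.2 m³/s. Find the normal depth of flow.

y_n = 2.02 m

Manning's equation rearranged: A R^(2/3) = nQ / (1·√S) = 0.022 × 40.2 / (√0.01695) = 6.793.
Try y = 1.6 m: A R^(2/3) = 4.988 — too small.
Try y = 2.45 m: A R^(2/3) = 8.728 — too large.
Try y = 2.02 m: A R^(2/3) = 6.799 — close enough.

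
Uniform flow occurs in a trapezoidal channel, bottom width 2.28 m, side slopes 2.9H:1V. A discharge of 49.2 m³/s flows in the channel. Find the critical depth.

y_c = 1.91 m

At critical depth, Q² T / (g A³) = 1, i.e. A³/T = Q²/g = 49.2²/9.81 = 246.8.
Trying y = 2.18 m: A³/T = 441.9 — high.
Trying y = 1.41 m: A³/T = 69.25 — low.
Trying y = 1.91 m: A³/T = 249.4 — matches.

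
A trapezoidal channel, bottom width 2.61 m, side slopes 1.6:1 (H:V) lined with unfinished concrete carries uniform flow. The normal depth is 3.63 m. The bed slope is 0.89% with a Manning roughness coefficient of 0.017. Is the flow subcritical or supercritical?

supercritical

With bottom width b = 2.61 m and side slope z = 1.6: A = (b + zy)y = (2.61 + 1.6×3.63)×3.63 = 30.56 m²; P = b + 2y√(1+z²) = 2.61 + 2×3.63×1.887 = 16.31 m.
Hydraulic radius R = A/P = 30.56/16.31 = 1.874 m.
V = (1/n) R^(2/3) √S = (1/0.017) × 1.874^(2/3) × √0.0089 = 8.434 m/s. Hydraulic depth D_h = A/T = 30.56/14.23 = 2.148 m.
Froude number Fr = V/√(g·D_h) = 8.434/√(9.81×2.148) = 1.84, which is greater than 1, so the flow is supercritical.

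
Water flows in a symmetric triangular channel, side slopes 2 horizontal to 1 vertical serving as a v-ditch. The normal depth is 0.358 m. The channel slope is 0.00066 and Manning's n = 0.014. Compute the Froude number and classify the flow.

For a triangular section with side slope z = 2: A = zy² = 2×0.358² = 0.2563 m²; P = 2y√(1+z²) = 2×0.358×2.236 = 1.601 m.
Hydraulic radius R = A/P = 0.2563/1.601 = 0.1601 m.
V = (1/n) R^(2/3) √S = (1/0.014) × 0.1601^(2/3) × √0.00066 = 0.5411 m/s. Hydraulic depth D_h = A/T = 0.2563/1.432 = 0.179 m.
Froude number Fr = V/√(g·D_h) = 0.5411/√(9.81×0.179) = 0.408, which is less than 1, so the flow is subcritical.

subcritical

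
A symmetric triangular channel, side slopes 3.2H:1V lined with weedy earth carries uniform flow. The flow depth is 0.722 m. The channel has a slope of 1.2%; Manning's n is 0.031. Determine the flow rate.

For a triangular section with side slope z = 3.2: A = zy² = 3.2×0.722² = 1.668 m²; P = 2y√(1+z²) = 2×0.722×3.353 = 4.841 m.
Hydraulic radius R = A/P = 1.668/4.841 = 0.3446 m.
Manning's equation: Q = (1/n) A R^(2/3) S^(1/2) = (1/0.031) × 1.668 × 0.3446^(2/3) × 0.012^(1/2) = 2.9 m³/s.

Q = 2.9 m³/s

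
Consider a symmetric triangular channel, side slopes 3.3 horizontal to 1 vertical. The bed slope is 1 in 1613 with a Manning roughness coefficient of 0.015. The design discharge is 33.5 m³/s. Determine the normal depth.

Manning's equation rearranged: A R^(2/3) = nQ / (1·√S) = 0.015 × 33.5 / (√0.00062) = 20.18.
Try y = 2.74 m: A R^(2/3) = 29.68 — high.
Try y = 2.12 m: A R^(2/3) = 14.97 — low.
Try y = 2.37 m: A R^(2/3) = 20.16 — matches.

y_n = 2.37 m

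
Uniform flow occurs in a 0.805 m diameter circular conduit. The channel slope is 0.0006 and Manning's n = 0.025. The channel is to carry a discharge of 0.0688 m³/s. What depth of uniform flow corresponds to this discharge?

Manning's equation rearranged: A R^(2/3) = nQ / (1·√S) = 0.025 × 0.0688 / (√0.0006) = 0.07022.
Try y = 0.434 m: A R^(2/3) = 0.0991 — over.
Try y = 0.282 m: A R^(2/3) = 0.04603 — short.
Try y = 0.355 m: A R^(2/3) = 0.07024 — matches.

y_n = 0.355 m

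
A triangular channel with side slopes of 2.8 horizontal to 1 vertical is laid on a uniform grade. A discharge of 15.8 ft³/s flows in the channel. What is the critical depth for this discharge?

At critical depth, Q² T / (g A³) = 1, i.e. A³/T = Q²/g = 15.8²/32.2 = 7.753.
Try y = 1.45 ft: A³/T = 25.13 — over.
Try y = 0.935 ft: A³/T = 2.801 — short.
Try y = 1.15 ft: A³/T = 7.885 — ≈ 7.753.

y_c = 1.15 ft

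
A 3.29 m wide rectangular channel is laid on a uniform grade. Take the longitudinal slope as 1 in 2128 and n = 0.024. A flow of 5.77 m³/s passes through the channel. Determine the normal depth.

y_n = 2.06 m

Manning's equation rearranged: A R^(2/3) = nQ / (1·√S) = 0.024 × 5.77 / (√0.0004699) = 6.388.
At y = 1.75 m: A R^(2/3) = 5.158 — too small.
At y = 2.06 m: A R^(2/3) = 6.386 — close enough.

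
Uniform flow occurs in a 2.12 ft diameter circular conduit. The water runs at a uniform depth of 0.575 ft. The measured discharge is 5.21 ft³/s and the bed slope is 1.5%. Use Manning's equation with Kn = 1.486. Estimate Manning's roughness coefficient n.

For a circular section of diameter D = 2.12 ft at depth y = 0.575 ft, the central angle is θ = 2 arccos(1 − 2y/D) = 2.191 rad. Then A = (D²/8)(θ − sin θ) = 0.7738 ft² and P = Dθ/2 = 2.323 ft.
Hydraulic radius R = A/P = 0.7738/2.323 = 0.3332 ft.
Rearranging Manning's equation: n = (1.486/Q) A R^(2/3) S^(1/2) = (1.486/5.21) × 0.7738 × 0.3332^(2/3) × √0.015 = 0.013.

n = 0.013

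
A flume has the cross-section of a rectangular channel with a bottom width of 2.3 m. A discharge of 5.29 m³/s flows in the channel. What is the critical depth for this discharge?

y_c = 0.814 m

For a rectangular channel, critical depth y_c = (q²/g)^(1/3) where q = Q/b = 5.29/2.3 = 2.3 m²/s.
So y_c = (2.3²/9.81)^(1/3) = 0.814 m.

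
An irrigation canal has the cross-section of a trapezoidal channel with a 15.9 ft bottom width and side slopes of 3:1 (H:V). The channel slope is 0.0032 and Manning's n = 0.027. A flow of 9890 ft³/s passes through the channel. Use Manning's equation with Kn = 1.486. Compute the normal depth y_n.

y_n = 14 ft

Manning's equation rearranged: A R^(2/3) = nQ / (1.486·√S) = 0.027 × 9890 / (1.486 × √0.0032) = 3177.
Try y = 16 ft: A R^(2/3) = 4335 — high.
Try y = 12.3 ft: A R^(2/3) = 2361 — low.
Try y = 14 ft: A R^(2/3) = 3178 — close enough.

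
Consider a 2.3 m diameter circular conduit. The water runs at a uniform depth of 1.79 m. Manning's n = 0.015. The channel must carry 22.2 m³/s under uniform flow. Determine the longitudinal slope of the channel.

For a circular section of diameter D = 2.3 m at depth y = 1.79 m, the central angle is θ = 2 arccos(1 − 2y/D) = 4.322 rad. Then A = (D²/8)(θ − sin θ) = 3.469 m² and P = Dθ/2 = 4.97 m.
Hydraulic radius R = A/P = 3.469/4.97 = 0.698 m.
From Manning's equation, S = [nQ / (1 A R^(2/3))]² = [0.015 × 22.2 / (1 × 3.469 × 0.698^(2/3))]² = 0.0149.

S = 0.0149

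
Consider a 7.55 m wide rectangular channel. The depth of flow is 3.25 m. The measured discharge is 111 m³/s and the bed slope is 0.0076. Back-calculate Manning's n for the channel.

Flow area A = b·y = 7.55 × 3.25 = 24.54 m². Wetted perimeter P = b + 2y = 7.55 + 2×3.25 = 14.05 m.
Hydraulic radius R = A/P = 24.54/14.05 = 1.746 m.
Rearranging Manning's equation: n = (1/Q) A R^(2/3) S^(1/2) = (1/111) × 24.54 × 1.746^(2/3) × √0.0076 = 0.0279.

n = 0.0279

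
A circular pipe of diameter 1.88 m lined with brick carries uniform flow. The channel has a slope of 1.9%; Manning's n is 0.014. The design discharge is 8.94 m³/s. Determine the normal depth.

y_n = 0.985 m

Manning's equation rearranged: A R^(2/3) = nQ / (1·√S) = 0.014 × 8.94 / (√0.019) = 0.908.
Trying y = 0.762 m: A R^(2/3) = 0.5793 — low.
Trying y = 0.985 m: A R^(2/3) = 0.9076 — ≈ 0.908.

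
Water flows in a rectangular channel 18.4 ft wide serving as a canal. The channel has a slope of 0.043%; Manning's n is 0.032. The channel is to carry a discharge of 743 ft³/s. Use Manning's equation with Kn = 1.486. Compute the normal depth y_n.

Manning's equation rearranged: A R^(2/3) = nQ / (1.486·√S) = 0.032 × 743 / (1.486 × √0.00043) = 771.6.
Trying y = 10.6 ft: A R^(2/3) = 564.6 — low.
Trying y = 16.9 ft: A R^(2/3) = 1022 — high.
Trying y = 13.5 ft: A R^(2/3) = 771.3 — matches.

y_n = 13.5 ft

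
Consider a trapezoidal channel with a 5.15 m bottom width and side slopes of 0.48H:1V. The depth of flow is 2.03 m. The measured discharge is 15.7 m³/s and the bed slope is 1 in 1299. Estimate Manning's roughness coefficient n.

n = 0.026

With bottom width b = 5.15 m and side slope z = 0.48: A = (b + zy)y = (5.15 + 0.48×2.03)×2.03 = 12.43 m²; P = b + 2y√(1+z²) = 5.15 + 2×2.03×1.109 = 9.653 m.
Hydraulic radius R = A/P = 12.43/9.653 = 1.288 m.
Rearranging Manning's equation: n = (1/Q) A R^(2/3) S^(1/2) = (1/15.7) × 12.43 × 1.288^(2/3) × √0.0007698 = 0.026.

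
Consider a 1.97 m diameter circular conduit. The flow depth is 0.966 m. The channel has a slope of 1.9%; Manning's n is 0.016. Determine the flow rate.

Q = 7.92 m³/s

For a circular section of diameter D = 1.97 m at depth y = 0.966 m, the central angle is θ = 2 arccos(1 − 2y/D) = 3.103 rad. Then A = (D²/8)(θ − sin θ) = 1.487 m² and P = Dθ/2 = 3.056 m.
Hydraulic radius R = A/P = 1.487/3.056 = 0.4864 m.
Manning's equation: Q = (1/n) A R^(2/3) S^(1/2) = (1/0.016) × 1.487 × 0.4864^(2/3) × 0.019^(1/2) = 7.92 m³/s.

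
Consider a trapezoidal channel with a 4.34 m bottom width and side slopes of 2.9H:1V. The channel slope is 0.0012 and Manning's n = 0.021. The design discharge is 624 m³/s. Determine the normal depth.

Manning's equation rearranged: A R^(2/3) = nQ / (1·√S) = 0.021 × 624 / (√0.0012) = 378.3.
Try y = 5.22 m: A R^(2/3) = 201.8 — low.
Try y = 7.55 m: A R^(2/3) = 491.6 — high.
Try y = 6.78 m: A R^(2/3) = 378.2 — close enough.

y_n = 6.78 m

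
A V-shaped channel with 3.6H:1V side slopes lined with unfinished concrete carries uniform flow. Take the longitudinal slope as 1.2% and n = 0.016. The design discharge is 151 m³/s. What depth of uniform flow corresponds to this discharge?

Manning's equation rearranged: A R^(2/3) = nQ / (1·√S) = 0.016 × 151 / (√0.012) = 22.05.
At y = 2.81 m: A R^(2/3) = 34.79 — over.
At y = 1.85 m: A R^(2/3) = 11.41 — short.
At y = 2.37 m: A R^(2/3) = 22.09 — matches.

y_n = 2.37 m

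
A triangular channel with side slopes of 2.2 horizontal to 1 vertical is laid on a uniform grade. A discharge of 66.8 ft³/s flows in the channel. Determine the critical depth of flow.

At critical depth, Q² T / (g A³) = 1, i.e. A³/T = Q²/g = 66.8²/32.2 = 138.6.
Trying y = 2.58 ft: A³/T = 276.6 — high.
Trying y = 1.63 ft: A³/T = 27.85 — low.
Trying y = 2.25 ft: A³/T = 139.5 — ≈ 138.6.

y_c = 2.25 ft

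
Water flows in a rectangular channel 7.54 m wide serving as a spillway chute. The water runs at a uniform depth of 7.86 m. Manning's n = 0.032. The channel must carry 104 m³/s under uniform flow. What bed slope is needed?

S = 0.000906

Flow area A = b·y = 7.54 × 7.86 = 59.26 m². Wetted perimeter P = b + 2y = 7.54 + 2×7.86 = 23.26 m.
Hydraulic radius R = A/P = 59.26/23.26 = 2.548 m.
From Manning's equation, S = [nQ / (1 A R^(2/3))]² = [0.032 × 104 / (1 × 59.26 × 2.548^(2/3))]² = 0.000906.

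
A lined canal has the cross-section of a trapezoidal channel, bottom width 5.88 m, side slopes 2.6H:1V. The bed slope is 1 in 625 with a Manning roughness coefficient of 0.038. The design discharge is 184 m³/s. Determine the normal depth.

Manning's equation rearranged: A R^(2/3) = nQ / (1·√S) = 0.038 × 184 / (√0.0016) = 174.8.
Trying y = 5.54 m: A R^(2/3) = 236.8 — too large.
Trying y = 3.52 m: A R^(2/3) = 86.1 — too small.
Trying y = 4.85 m: A R^(2/3) = 175 — close enough.

y_n = 4.85 m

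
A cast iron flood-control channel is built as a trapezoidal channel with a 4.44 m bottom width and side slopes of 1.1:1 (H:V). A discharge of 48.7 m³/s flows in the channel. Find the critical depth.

At critical depth, Q² T / (g A³) = 1, i.e. A³/T = Q²/g = 48.7²/9.81 = 241.8.
At y = 1.67 m: A³/T = 142 — too small.
At y = 2.31 m: A³/T = 440.4 — too large.
At y = 1.95 m: A³/T = 242.5 — ≈ 241.8.

y_c = 1.95 m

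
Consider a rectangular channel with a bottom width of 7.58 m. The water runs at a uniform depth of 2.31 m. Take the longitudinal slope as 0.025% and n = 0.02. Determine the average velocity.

V = 1.01 m/s

Flow area A = b·y = 7.58 × 2.31 = 17.51 m². Wetted perimeter P = b + 2y = 7.58 + 2×2.31 = 12.2 m.
Hydraulic radius R = A/P = 17.51/12.2 = 1.435 m.
From Manning's equation, V = (1/n) R^(2/3) S^(1/2) = (1/0.02) × 1.435^(2/3) × 0.00025^(1/2) = 1.01 m/s.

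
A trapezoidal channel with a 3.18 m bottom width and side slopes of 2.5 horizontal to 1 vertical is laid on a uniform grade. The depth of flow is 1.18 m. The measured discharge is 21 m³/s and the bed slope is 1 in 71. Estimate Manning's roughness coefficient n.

n = 0.034

With bottom width b = 3.18 m and side slope z = 2.5: A = (b + zy)y = (3.18 + 2.5×1.18)×1.18 = 7.233 m²; P = b + 2y√(1+z²) = 3.18 + 2×1.18×2.693 = 9.534 m.
Hydraulic radius R = A/P = 7.233/9.534 = 0.7587 m.
Rearranging Manning's equation: n = (1/Q) A R^(2/3) S^(1/2) = (1/21) × 7.233 × 0.7587^(2/3) × √0.01408 = 0.034.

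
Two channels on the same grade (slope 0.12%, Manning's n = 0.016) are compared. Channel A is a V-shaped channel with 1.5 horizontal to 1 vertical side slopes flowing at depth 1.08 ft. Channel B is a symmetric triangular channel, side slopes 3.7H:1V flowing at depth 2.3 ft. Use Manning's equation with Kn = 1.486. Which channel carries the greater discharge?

channel B

Channel A: For a triangular section with side slope z = 1.5: A = zy² = 1.5×1.08² = 1.75 ft²; P = 2y√(1+z²) = 2×1.08×1.803 = 3.894 ft. Hydraulic radius R = A/P = 1.75/3.894 = 0.4493 ft. Q_A = (1.486/0.016)·1.75·0.4493^(2/3)·√0.0012 = 3.302 ft³/s.
Channel B: For a triangular section with side slope z = 3.7: A = zy² = 3.7×2.3² = 19.57 ft²; P = 2y√(1+z²) = 2×2.3×3.833 = 17.63 ft. Hydraulic radius R = A/P = 19.57/17.63 = 1.11 ft. Q_B = (1.486/0.016)·19.57·1.11^(2/3)·√0.0012 = 67.52 ft³/s.
Q_A = 3.302 ft³/s vs Q_B = 67.52 ft³/s, so channel B carries more.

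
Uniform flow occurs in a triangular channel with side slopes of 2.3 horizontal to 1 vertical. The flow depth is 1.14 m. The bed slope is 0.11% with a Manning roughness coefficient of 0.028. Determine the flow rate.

Q = 2.3 m³/s

For a triangular section with side slope z = 2.3: A = zy² = 2.3×1.14² = 2.989 m²; P = 2y√(1+z²) = 2×1.14×2.508 = 5.718 m.
Hydraulic radius R = A/P = 2.989/5.718 = 0.5227 m.
Manning's equation: Q = (1/n) A R^(2/3) S^(1/2) = (1/0.028) × 2.989 × 0.5227^(2/3) × 0.0011^(1/2) = 2.3 m³/s.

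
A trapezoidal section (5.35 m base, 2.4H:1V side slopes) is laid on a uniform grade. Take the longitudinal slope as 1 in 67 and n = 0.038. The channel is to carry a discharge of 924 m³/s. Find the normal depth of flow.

Manning's equation rearranged: A R^(2/3) = nQ / (1·√S) = 0.038 × 924 / (√0.01493) = 287.4.
At y = 6.93 m: A R^(2/3) = 363.2 — high.
At y = 5.13 m: A R^(2/3) = 181.2 — low.
At y = 6.27 m: A R^(2/3) = 287.5 — ≈ 287.4.

y_n = 6.27 m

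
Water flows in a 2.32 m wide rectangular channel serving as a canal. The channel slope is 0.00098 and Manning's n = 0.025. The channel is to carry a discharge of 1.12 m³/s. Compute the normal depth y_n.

Manning's equation rearranged: A R^(2/3) = nQ / (1·√S) = 0.025 × 1.12 / (√0.00098) = 0.8944.
At y = 0.571 m: A R^(2/3) = 0.6982 — low.
At y = 0.755 m: A R^(2/3) = 1.04 — high.
At y = 0.679 m: A R^(2/3) = 0.8951 — matches.

y_n = 0.679 m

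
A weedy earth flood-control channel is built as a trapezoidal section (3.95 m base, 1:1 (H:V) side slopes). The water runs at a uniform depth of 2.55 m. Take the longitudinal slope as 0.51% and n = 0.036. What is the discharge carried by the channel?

With bottom width b = 3.95 m and side slope z = 1: A = (b + zy)y = (3.95 + 1×2.55)×2.55 = 16.57 m²; P = b + 2y√(1+z²) = 3.95 + 2×2.55×1.414 = 11.16 m.
Hydraulic radius R = A/P = 16.57/11.16 = 1.485 m.
Manning's equation: Q = (1/n) A R^(2/3) S^(1/2) = (1/0.036) × 16.57 × 1.485^(2/3) × 0.0051^(1/2) = 42.8 m³/s.

Q = 42.8 m³/s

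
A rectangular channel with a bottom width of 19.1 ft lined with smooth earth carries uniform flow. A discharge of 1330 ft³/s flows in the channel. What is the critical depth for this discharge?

For a rectangular channel, critical depth y_c = (q²/g)^(1/3) where q = Q/b = 1330/19.1 = 69.63 ft²/s.
So y_c = (69.63²/32.2)^(1/3) = 5.32 ft.

y_c = 5.32 ft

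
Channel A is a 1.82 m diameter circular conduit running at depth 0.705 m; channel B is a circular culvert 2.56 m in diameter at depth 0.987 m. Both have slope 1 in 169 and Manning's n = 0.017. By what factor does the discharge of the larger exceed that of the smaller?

2.46

Channel A: For a circular section of diameter D = 1.82 m at depth y = 0.705 m, the central angle is θ = 2 arccos(1 − 2y/D) = 2.687 rad. Then A = (D²/8)(θ − sin θ) = 0.9309 m² and P = Dθ/2 = 2.445 m. Hydraulic radius R = A/P = 0.9309/2.445 = 0.3807 m. Q_A = (1/0.017)·0.9309·0.3807^(2/3)·√0.005917 = 2.212 m³/s.
Channel B: For a circular section of diameter D = 2.56 m at depth y = 0.987 m, the central angle is θ = 2 arccos(1 − 2y/D) = 2.68 rad. Then A = (D²/8)(θ − sin θ) = 1.83 m² and P = Dθ/2 = 3.43 m. Hydraulic radius R = A/P = 1.83/3.43 = 0.5336 m. Q_B = (1/0.017)·1.83·0.5336^(2/3)·√0.005917 = 5.448 m³/s.
The larger discharge is 5.448 m³/s and the smaller is 2.212 m³/s; the ratio is 2.46.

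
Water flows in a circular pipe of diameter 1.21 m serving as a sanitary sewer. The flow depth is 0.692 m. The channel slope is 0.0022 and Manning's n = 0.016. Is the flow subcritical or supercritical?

subcritical

For a circular section of diameter D = 1.21 m at depth y = 0.692 m, the central angle is θ = 2 arccos(1 − 2y/D) = 3.43 rad. Then A = (D²/8)(θ − sin θ) = 0.6799 m² and P = Dθ/2 = 2.075 m.
Hydraulic radius R = A/P = 0.6799/2.075 = 0.3276 m.
V = (1/n) R^(2/3) √S = (1/0.016) × 0.3276^(2/3) × √0.0022 = 1.393 m/s. Hydraulic depth D_h = A/T = 0.6799/1.197 = 0.5678 m.
Froude number Fr = V/√(g·D_h) = 1.393/√(9.81×0.5678) = 0.59, which is less than 1, so the flow is subcritical.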